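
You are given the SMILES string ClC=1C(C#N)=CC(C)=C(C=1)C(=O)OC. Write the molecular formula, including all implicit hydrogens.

C10H8ClNO2

Walk through each heavy atom and fill implicit hydrogens from standard valence (C 4, N 3, O 2, S 2, halogen 1):
  atom 1: Cl (halogen, monovalent) → 0 H
  atom 2: C, bond orders sum to 4 (valence 4) → 0 H
  atom 3: C, bond orders sum to 4 (valence 4) → 0 H
  atom 4: C, bond orders sum to 4 (valence 4) → 0 H
  atom 5: N, bond orders sum to 3 (valence 3) → 0 H
  atom 6: C, bond orders sum to 3 (valence 4) → 1 H
  atom 7: C, bond orders sum to 4 (valence 4) → 0 H
  atom 8: C, bond orders sum to 1 (valence 4) → 3 H
  atom 9: C, bond orders sum to 4 (valence 4) → 0 H
  atom 10: C, bond orders sum to 3 (valence 4) → 1 H
  atom 11: C, bond orders sum to 4 (valence 4) → 0 H
  atom 12: O, bond orders sum to 2 (valence 2) → 0 H
  atom 13: O, bond orders sum to 2 (valence 2) → 0 H
  atom 14: C, bond orders sum to 1 (valence 4) → 3 H
Totals → C:10, H:8, Cl:1, N:1, O:2.
In Hill order: C10H8ClNO2.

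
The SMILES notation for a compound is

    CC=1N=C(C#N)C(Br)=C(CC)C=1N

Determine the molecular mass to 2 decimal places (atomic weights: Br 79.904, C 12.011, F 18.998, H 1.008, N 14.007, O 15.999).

240.10 g/mol

First, the molecular formula is C9H10BrN3 (counting implicit H from valence).
  Br: 1 × 79.904 = 79.904
  C: 9 × 12.011 = 108.099
  H: 10 × 1.008 = 10.080
  N: 3 × 14.007 = 42.021
Sum: 1×79.904 + 9×12.011 + 10×1.008 + 3×14.007 = 240.104 → 240.10 g/mol.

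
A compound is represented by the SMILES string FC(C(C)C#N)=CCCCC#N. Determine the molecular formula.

C9H11FN2

Walk through each heavy atom and fill implicit hydrogens from standard valence (C 4, N 3, O 2, S 2, halogen 1):
  atom 1: F (halogen, monovalent) → 0 H
  atom 2: C, bond orders sum to 4 (valence 4) → 0 H
  atom 3: C, bond orders sum to 3 (valence 4) → 1 H
  atom 4: C, bond orders sum to 1 (valence 4) → 3 H
  atom 5: C, bond orders sum to 4 (valence 4) → 0 H
  atom 6: N, bond orders sum to 3 (valence 3) → 0 H
  atom 7: C, bond orders sum to 3 (valence 4) → 1 H
  atom 8: C, bond orders sum to 2 (valence 4) → 2 H
  atom 9: C, bond orders sum to 2 (valence 4) → 2 H
  atom 10: C, bond orders sum to 2 (valence 4) → 2 H
  atom 11: C, bond orders sum to 4 (valence 4) → 0 H
  atom 12: N, bond orders sum to 3 (valence 3) → 0 H
Totals → C:9, H:11, F:1, N:2.
In Hill order: C9H11FN2.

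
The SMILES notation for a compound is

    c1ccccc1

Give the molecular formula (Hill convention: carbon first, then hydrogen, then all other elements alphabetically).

Walk through each heavy atom and fill implicit hydrogens from standard valence (C 4, N 3, O 2, S 2, halogen 1); for lowercase aromatic atoms, an aromatic c carries 1 H when it has two neighbours and 0 H with three, and aromatic n carries 0 H:
  atom 1: aromatic c, 2 neighbours → 1 H
  atom 2: aromatic c, 2 neighbours → 1 H
  atom 3: aromatic c, 2 neighbours → 1 H
  atom 4: aromatic c, 2 neighbours → 1 H
  atom 5: aromatic c, 2 neighbours → 1 H
  atom 6: aromatic c, 2 neighbours → 1 H
Totals → C:6, H:6.
In Hill order: C6H6.

C6H6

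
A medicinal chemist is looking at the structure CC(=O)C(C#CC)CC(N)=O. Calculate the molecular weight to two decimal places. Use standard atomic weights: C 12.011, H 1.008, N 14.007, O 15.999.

153.18 g/mol

First, the molecular formula is C8H11NO2 (counting implicit H from valence).
  C: 8 × 12.011 = 96.088
  H: 11 × 1.008 = 11.088
  N: 1 × 14.007 = 14.007
  O: 2 × 15.999 = 31.998
Sum: 8×12.011 + 11×1.008 + 1×14.007 + 2×15.999 = 153.181 → 153.18 g/mol.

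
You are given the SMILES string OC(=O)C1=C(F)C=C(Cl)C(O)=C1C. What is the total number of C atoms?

Count every carbon token in the SMILES (each C, including those in ring-closure positions and inside branches).
Carbon count: 8.

8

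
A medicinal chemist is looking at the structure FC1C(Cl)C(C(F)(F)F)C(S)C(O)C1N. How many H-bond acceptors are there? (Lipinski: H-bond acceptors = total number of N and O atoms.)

2

N atoms: 1; O atoms: 1.
Lipinski HBA = 1 + 1 = 2.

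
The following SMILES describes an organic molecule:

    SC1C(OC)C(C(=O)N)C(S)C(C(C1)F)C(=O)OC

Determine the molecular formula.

Walk through each heavy atom and fill implicit hydrogens from standard valence (C 4, N 3, O 2, S 2, halogen 1):
  atom 1: S, bond orders sum to 1 (valence 2) → 1 H
  atom 2: C, bond orders sum to 3 (valence 4) → 1 H
  atom 3: C, bond orders sum to 3 (valence 4) → 1 H
  atom 4: O, bond orders sum to 2 (valence 2) → 0 H
  atom 5: C, bond orders sum to 1 (valence 4) → 3 H
  atom 6: C, bond orders sum to 3 (valence 4) → 1 H
  atom 7: C, bond orders sum to 4 (valence 4) → 0 H
  atom 8: O, bond orders sum to 2 (valence 2) → 0 H
  atom 9: N, bond orders sum to 1 (valence 3) → 2 H
  atom 10: C, bond orders sum to 3 (valence 4) → 1 H
  atom 11: S, bond orders sum to 1 (valence 2) → 1 H
  atom 12: C, bond orders sum to 3 (valence 4) → 1 H
  atom 13: C, bond orders sum to 3 (valence 4) → 1 H
  atom 14: C, bond orders sum to 2 (valence 4) → 2 H
  atom 15: F (halogen, monovalent) → 0 H
  atom 16: C, bond orders sum to 4 (valence 4) → 0 H
  atom 17: O, bond orders sum to 2 (valence 2) → 0 H
  atom 18: O, bond orders sum to 2 (valence 2) → 0 H
  atom 19: C, bond orders sum to 1 (valence 4) → 3 H
Totals → C:11, H:18, F:1, N:1, O:4, S:2.
In Hill order: C11H18FNO4S2.

C11H18FNO4S2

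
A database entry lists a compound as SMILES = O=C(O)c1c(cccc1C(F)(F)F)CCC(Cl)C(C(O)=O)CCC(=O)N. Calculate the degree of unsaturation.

Molecular formula: C16H17ClF3NO5.
DoU = (2C + 2 + N − H − X) / 2, where X is the halogen count and O/S are ignored.
    = (2·16 + 2 + 1 − 17 − 4) / 2 = 14 / 2 = 7.

7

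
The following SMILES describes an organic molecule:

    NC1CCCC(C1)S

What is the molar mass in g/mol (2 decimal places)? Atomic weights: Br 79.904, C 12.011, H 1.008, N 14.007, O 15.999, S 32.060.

131.24 g/mol

First, the molecular formula is C6H13NS (counting implicit H from valence).
  C: 6 × 12.011 = 72.066
  H: 13 × 1.008 = 13.104
  N: 1 × 14.007 = 14.007
  S: 1 × 32.060 = 32.060
Sum: 6×12.011 + 13×1.008 + 1×14.007 + 1×32.060 = 131.237 → 131.24 g/mol.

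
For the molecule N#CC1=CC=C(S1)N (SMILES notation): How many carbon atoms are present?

Count every carbon token in the SMILES (each C, including those in ring-closure positions and inside branches).
Carbon count: 5.

5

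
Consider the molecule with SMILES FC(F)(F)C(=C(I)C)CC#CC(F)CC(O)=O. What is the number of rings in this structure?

In SMILES, each pair of matching ring-closure digits denotes one ring-closing bond; the number of such bonds equals the number of independent rings.
Ring-closure bonds here: 0.

0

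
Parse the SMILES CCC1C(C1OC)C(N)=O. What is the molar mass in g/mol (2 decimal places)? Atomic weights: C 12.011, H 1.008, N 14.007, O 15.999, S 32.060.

First, the molecular formula is C7H13NO2 (counting implicit H from valence).
  C: 7 × 12.011 = 84.077
  H: 13 × 1.008 = 13.104
  N: 1 × 14.007 = 14.007
  O: 2 × 15.999 = 31.998
Sum: 7×12.011 + 13×1.008 + 1×14.007 + 2×15.999 = 143.186 → 143.19 g/mol.

143.19 g/mol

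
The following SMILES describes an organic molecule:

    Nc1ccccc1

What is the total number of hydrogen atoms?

7

Walk through each heavy atom and fill implicit hydrogens from standard valence (C 4, N 3, O 2, S 2, halogen 1); for lowercase aromatic atoms, an aromatic c carries 1 H when it has two neighbours and 0 H with three, and aromatic n carries 0 H:
  atom 1: N, bond orders sum to 1 (valence 3) → 2 H
  atom 2: aromatic c, 3 neighbours → 0 H
  atom 3: aromatic c, 2 neighbours → 1 H
  atom 4: aromatic c, 2 neighbours → 1 H
  atom 5: aromatic c, 2 neighbours → 1 H
  atom 6: aromatic c, 2 neighbours → 1 H
  atom 7: aromatic c, 2 neighbours → 1 H
Total hydrogens: 7.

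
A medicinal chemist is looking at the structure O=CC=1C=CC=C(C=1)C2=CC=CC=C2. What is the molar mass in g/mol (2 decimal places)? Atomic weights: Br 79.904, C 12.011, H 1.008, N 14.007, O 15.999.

182.22 g/mol

First, the molecular formula is C13H10O (counting implicit H from valence).
  C: 13 × 12.011 = 156.143
  H: 10 × 1.008 = 10.080
  O: 1 × 15.999 = 15.999
Sum: 13×12.011 + 10×1.008 + 1×15.999 = 182.222 → 182.22 g/mol.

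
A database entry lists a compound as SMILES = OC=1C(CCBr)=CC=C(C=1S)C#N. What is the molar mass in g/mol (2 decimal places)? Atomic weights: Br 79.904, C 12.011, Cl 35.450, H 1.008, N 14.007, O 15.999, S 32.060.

258.13 g/mol

First, the molecular formula is C9H8BrNOS (counting implicit H from valence).
  Br: 1 × 79.904 = 79.904
  C: 9 × 12.011 = 108.099
  H: 8 × 1.008 = 8.064
  N: 1 × 14.007 = 14.007
  O: 1 × 15.999 = 15.999
  S: 1 × 32.060 = 32.060
Sum: 1×79.904 + 9×12.011 + 8×1.008 + 1×14.007 + 1×15.999 + 1×32.060 = 258.133 → 258.13 g/mol.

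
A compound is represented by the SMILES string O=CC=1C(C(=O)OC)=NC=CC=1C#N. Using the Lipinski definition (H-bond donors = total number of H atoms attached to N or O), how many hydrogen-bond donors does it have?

0

Donors: find every N or O and count the H atoms it carries.
  atom 1 (O): bond orders sum to 2 → 0 H
  atom 6 (O): bond orders sum to 2 → 0 H
  atom 7 (O): bond orders sum to 2 → 0 H
  atom 9 (N): bond orders sum to 3 → 0 H
  atom 14 (N): bond orders sum to 3 → 0 H
Lipinski HBD = 0.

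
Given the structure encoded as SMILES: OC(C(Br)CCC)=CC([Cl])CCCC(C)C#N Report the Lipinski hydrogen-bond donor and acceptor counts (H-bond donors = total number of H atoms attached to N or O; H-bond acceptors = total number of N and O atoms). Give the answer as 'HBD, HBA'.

1, 2

Donors: find every N or O and count the H atoms it carries.
  atom 1 (O): bond orders sum to 1 → 1 H
  atom 17 (N): bond orders sum to 3 → 0 H
Lipinski HBD = 1.
Acceptors: N atoms = 1, O atoms = 1 → HBA = 2.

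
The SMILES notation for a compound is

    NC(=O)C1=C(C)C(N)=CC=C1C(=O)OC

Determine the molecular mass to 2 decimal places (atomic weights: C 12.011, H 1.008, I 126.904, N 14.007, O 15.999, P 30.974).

First, the molecular formula is C10H12N2O3 (counting implicit H from valence).
  C: 10 × 12.011 = 120.110
  H: 12 × 1.008 = 12.096
  N: 2 × 14.007 = 28.014
  O: 3 × 15.999 = 47.997
Sum: 10×12.011 + 12×1.008 + 2×14.007 + 3×15.999 = 208.217 → 208.22 g/mol.

208.22 g/mol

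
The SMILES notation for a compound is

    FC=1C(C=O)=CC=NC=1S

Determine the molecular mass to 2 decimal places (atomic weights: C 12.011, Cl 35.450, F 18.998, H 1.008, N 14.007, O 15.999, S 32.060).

157.16 g/mol

First, the molecular formula is C6H4FNOS (counting implicit H from valence).
  C: 6 × 12.011 = 72.066
  F: 1 × 18.998 = 18.998
  H: 4 × 1.008 = 4.032
  N: 1 × 14.007 = 14.007
  O: 1 × 15.999 = 15.999
  S: 1 × 32.060 = 32.060
Sum: 6×12.011 + 1×18.998 + 4×1.008 + 1×14.007 + 1×15.999 + 1×32.060 = 157.162 → 157.16 g/mol.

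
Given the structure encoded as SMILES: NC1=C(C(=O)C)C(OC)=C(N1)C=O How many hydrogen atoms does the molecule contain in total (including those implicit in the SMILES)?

10

Walk through each heavy atom and fill implicit hydrogens from standard valence (C 4, N 3, O 2, S 2, halogen 1):
  atom 1: N, bond orders sum to 1 (valence 3) → 2 H
  atom 2: C, bond orders sum to 4 (valence 4) → 0 H
  atom 3: C, bond orders sum to 4 (valence 4) → 0 H
  atom 4: C, bond orders sum to 4 (valence 4) → 0 H
  atom 5: O, bond orders sum to 2 (valence 2) → 0 H
  atom 6: C, bond orders sum to 1 (valence 4) → 3 H
  atom 7: C, bond orders sum to 4 (valence 4) → 0 H
  atom 8: O, bond orders sum to 2 (valence 2) → 0 H
  atom 9: C, bond orders sum to 1 (valence 4) → 3 H
  atom 10: C, bond orders sum to 4 (valence 4) → 0 H
  atom 11: N, bond orders sum to 2 (valence 3) → 1 H
  atom 12: C, bond orders sum to 3 (valence 4) → 1 H
  atom 13: O, bond orders sum to 2 (valence 2) → 0 H
Total hydrogens: 10.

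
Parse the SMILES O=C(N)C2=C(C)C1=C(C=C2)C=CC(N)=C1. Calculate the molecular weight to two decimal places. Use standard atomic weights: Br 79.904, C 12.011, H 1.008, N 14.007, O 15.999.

200.24 g/mol

First, the molecular formula is C12H12N2O (counting implicit H from valence).
  C: 12 × 12.011 = 144.132
  H: 12 × 1.008 = 12.096
  N: 2 × 14.007 = 28.014
  O: 1 × 15.999 = 15.999
Sum: 12×12.011 + 12×1.008 + 2×14.007 + 1×15.999 = 200.241 → 200.24 g/mol.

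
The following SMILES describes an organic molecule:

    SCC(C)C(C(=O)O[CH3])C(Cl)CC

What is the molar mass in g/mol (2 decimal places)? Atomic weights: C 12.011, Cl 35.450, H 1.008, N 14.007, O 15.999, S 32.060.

First, the molecular formula is C9H17ClO2S (counting implicit H from valence).
  C: 9 × 12.011 = 108.099
  Cl: 1 × 35.450 = 35.450
  H: 17 × 1.008 = 17.136
  O: 2 × 15.999 = 31.998
  S: 1 × 32.060 = 32.060
Sum: 9×12.011 + 1×35.450 + 17×1.008 + 2×15.999 + 1×32.060 = 224.743 → 224.74 g/mol.

224.74 g/mol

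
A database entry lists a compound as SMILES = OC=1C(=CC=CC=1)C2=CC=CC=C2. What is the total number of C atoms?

12

Count every carbon token in the SMILES (each C, including those in ring-closure positions and inside branches).
Carbon count: 12.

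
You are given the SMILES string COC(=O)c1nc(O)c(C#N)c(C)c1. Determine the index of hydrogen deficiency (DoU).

7

Molecular formula: C9H8N2O3.
DoU = (2C + 2 + N − H − X) / 2, where X is the halogen count and O/S are ignored.
    = (2·9 + 2 + 2 − 8 − 0) / 2 = 14 / 2 = 7.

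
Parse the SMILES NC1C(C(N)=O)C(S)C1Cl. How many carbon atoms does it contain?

5

Count every carbon token in the SMILES (each C, including those in ring-closure positions and inside branches).
Carbon count: 5.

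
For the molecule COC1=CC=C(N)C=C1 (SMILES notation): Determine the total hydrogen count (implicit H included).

9

Walk through each heavy atom and fill implicit hydrogens from standard valence (C 4, N 3, O 2, S 2, halogen 1):
  atom 1: C, bond orders sum to 1 (valence 4) → 3 H
  atom 2: O, bond orders sum to 2 (valence 2) → 0 H
  atom 3: C, bond orders sum to 4 (valence 4) → 0 H
  atom 4: C, bond orders sum to 3 (valence 4) → 1 H
  atom 5: C, bond orders sum to 3 (valence 4) → 1 H
  atom 6: C, bond orders sum to 4 (valence 4) → 0 H
  atom 7: N, bond orders sum to 1 (valence 3) → 2 H
  atom 8: C, bond orders sum to 3 (valence 4) → 1 H
  atom 9: C, bond orders sum to 3 (valence 4) → 1 H
Total hydrogens: 9.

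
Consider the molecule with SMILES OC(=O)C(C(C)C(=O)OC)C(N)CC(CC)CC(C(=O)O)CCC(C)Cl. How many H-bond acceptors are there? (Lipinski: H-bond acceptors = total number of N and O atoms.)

N atoms: 1; O atoms: 6.
Lipinski HBA = 1 + 6 = 7.

7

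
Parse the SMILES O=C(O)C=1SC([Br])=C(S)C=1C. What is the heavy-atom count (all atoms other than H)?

11

Every atom symbol written in the SMILES (organic subset) is one heavy atom; implicit H are not written.
Heavy atoms by element → Br:1, C:6, O:2, S:2.
Total: 11.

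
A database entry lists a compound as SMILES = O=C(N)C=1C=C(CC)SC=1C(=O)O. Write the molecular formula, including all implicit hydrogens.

Walk through each heavy atom and fill implicit hydrogens from standard valence (C 4, N 3, O 2, S 2, halogen 1):
  atom 1: O, bond orders sum to 2 (valence 2) → 0 H
  atom 2: C, bond orders sum to 4 (valence 4) → 0 H
  atom 3: N, bond orders sum to 1 (valence 3) → 2 H
  atom 4: C, bond orders sum to 4 (valence 4) → 0 H
  atom 5: C, bond orders sum to 3 (valence 4) → 1 H
  atom 6: C, bond orders sum to 4 (valence 4) → 0 H
  atom 7: C, bond orders sum to 2 (valence 4) → 2 H
  atom 8: C, bond orders sum to 1 (valence 4) → 3 H
  atom 9: S, bond orders sum to 2 (valence 2) → 0 H
  atom 10: C, bond orders sum to 4 (valence 4) → 0 H
  atom 11: C, bond orders sum to 4 (valence 4) → 0 H
  atom 12: O, bond orders sum to 2 (valence 2) → 0 H
  atom 13: O, bond orders sum to 1 (valence 2) → 1 H
Totals → C:8, H:9, N:1, O:3, S:1.

C8H9NO3S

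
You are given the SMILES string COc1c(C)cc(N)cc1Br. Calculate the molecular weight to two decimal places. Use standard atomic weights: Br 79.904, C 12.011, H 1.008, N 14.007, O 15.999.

First, the molecular formula is C8H10BrNO (counting implicit H from valence).
  Br: 1 × 79.904 = 79.904
  C: 8 × 12.011 = 96.088
  H: 10 × 1.008 = 10.080
  N: 1 × 14.007 = 14.007
  O: 1 × 15.999 = 15.999
Sum: 1×79.904 + 8×12.011 + 10×1.008 + 1×14.007 + 1×15.999 = 216.078 → 216.08 g/mol.

216.08 g/mol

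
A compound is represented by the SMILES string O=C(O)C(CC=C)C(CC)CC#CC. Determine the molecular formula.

Walk through each heavy atom and fill implicit hydrogens from standard valence (C 4, N 3, O 2, S 2, halogen 1):
  atom 1: O, bond orders sum to 2 (valence 2) → 0 H
  atom 2: C, bond orders sum to 4 (valence 4) → 0 H
  atom 3: O, bond orders sum to 1 (valence 2) → 1 H
  atom 4: C, bond orders sum to 3 (valence 4) → 1 H
  atom 5: C, bond orders sum to 2 (valence 4) → 2 H
  atom 6: C, bond orders sum to 3 (valence 4) → 1 H
  atom 7: C, bond orders sum to 2 (valence 4) → 2 H
  atom 8: C, bond orders sum to 3 (valence 4) → 1 H
  atom 9: C, bond orders sum to 2 (valence 4) → 2 H
  atom 10: C, bond orders sum to 1 (valence 4) → 3 H
  atom 11: C, bond orders sum to 2 (valence 4) → 2 H
  atom 12: C, bond orders sum to 4 (valence 4) → 0 H
  atom 13: C, bond orders sum to 4 (valence 4) → 0 H
  atom 14: C, bond orders sum to 1 (valence 4) → 3 H
Totals → C:12, H:18, O:2.
In Hill order: C12H18O2.

C12H18O2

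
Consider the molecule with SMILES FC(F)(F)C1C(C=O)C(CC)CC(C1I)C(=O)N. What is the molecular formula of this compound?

Walk through each heavy atom and fill implicit hydrogens from standard valence (C 4, N 3, O 2, S 2, halogen 1):
  atom 1: F (halogen, monovalent) → 0 H
  atom 2: C, bond orders sum to 4 (valence 4) → 0 H
  atom 3: F (halogen, monovalent) → 0 H
  atom 4: F (halogen, monovalent) → 0 H
  atom 5: C, bond orders sum to 3 (valence 4) → 1 H
  atom 6: C, bond orders sum to 3 (valence 4) → 1 H
  atom 7: C, bond orders sum to 3 (valence 4) → 1 H
  atom 8: O, bond orders sum to 2 (valence 2) → 0 H
  atom 9: C, bond orders sum to 3 (valence 4) → 1 H
  atom 10: C, bond orders sum to 2 (valence 4) → 2 H
  atom 11: C, bond orders sum to 1 (valence 4) → 3 H
  atom 12: C, bond orders sum to 2 (valence 4) → 2 H
  atom 13: C, bond orders sum to 3 (valence 4) → 1 H
  atom 14: C, bond orders sum to 3 (valence 4) → 1 H
  atom 15: I (halogen, monovalent) → 0 H
  atom 16: C, bond orders sum to 4 (valence 4) → 0 H
  atom 17: O, bond orders sum to 2 (valence 2) → 0 H
  atom 18: N, bond orders sum to 1 (valence 3) → 2 H
Totals → C:11, H:15, F:3, I:1, N:1, O:2.

C11H15F3INO2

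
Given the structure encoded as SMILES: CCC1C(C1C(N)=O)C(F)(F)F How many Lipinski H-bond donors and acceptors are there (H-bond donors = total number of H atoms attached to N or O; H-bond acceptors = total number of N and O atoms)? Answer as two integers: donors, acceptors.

2, 2

Donors: find every N or O and count the H atoms it carries.
  atom 7 (N): bond orders sum to 1 → 2 H
  atom 8 (O): bond orders sum to 2 → 0 H
Lipinski HBD = 2.
Acceptors: N atoms = 1, O atoms = 1 → HBA = 2.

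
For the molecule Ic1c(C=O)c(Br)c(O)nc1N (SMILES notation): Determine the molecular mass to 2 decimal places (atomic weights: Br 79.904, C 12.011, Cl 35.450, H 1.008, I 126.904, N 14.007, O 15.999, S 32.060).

342.92 g/mol

First, the molecular formula is C6H4BrIN2O2 (counting implicit H from valence).
  Br: 1 × 79.904 = 79.904
  C: 6 × 12.011 = 72.066
  H: 4 × 1.008 = 4.032
  I: 1 × 126.904 = 126.904
  N: 2 × 14.007 = 28.014
  O: 2 × 15.999 = 31.998
Sum: 1×79.904 + 6×12.011 + 4×1.008 + 1×126.904 + 2×14.007 + 2×15.999 = 342.918 → 342.92 g/mol.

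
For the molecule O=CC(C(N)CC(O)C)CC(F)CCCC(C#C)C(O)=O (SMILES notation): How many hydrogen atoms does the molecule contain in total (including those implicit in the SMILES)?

Walk through each heavy atom and fill implicit hydrogens from standard valence (C 4, N 3, O 2, S 2, halogen 1):
  atom 1: O, bond orders sum to 2 (valence 2) → 0 H
  atom 2: C, bond orders sum to 3 (valence 4) → 1 H
  atom 3: C, bond orders sum to 3 (valence 4) → 1 H
  atom 4: C, bond orders sum to 3 (valence 4) → 1 H
  atom 5: N, bond orders sum to 1 (valence 3) → 2 H
  atom 6: C, bond orders sum to 2 (valence 4) → 2 H
  atom 7: C, bond orders sum to 3 (valence 4) → 1 H
  atom 8: O, bond orders sum to 1 (valence 2) → 1 H
  atom 9: C, bond orders sum to 1 (valence 4) → 3 H
  atom 10: C, bond orders sum to 2 (valence 4) → 2 H
  atom 11: C, bond orders sum to 3 (valence 4) → 1 H
  atom 12: F (halogen, monovalent) → 0 H
  atom 13: C, bond orders sum to 2 (valence 4) → 2 H
  atom 14: C, bond orders sum to 2 (valence 4) → 2 H
  atom 15: C, bond orders sum to 2 (valence 4) → 2 H
  atom 16: C, bond orders sum to 3 (valence 4) → 1 H
  atom 17: C, bond orders sum to 4 (valence 4) → 0 H
  atom 18: C, bond orders sum to 3 (valence 4) → 1 H
  atom 19: C, bond orders sum to 4 (valence 4) → 0 H
  atom 20: O, bond orders sum to 1 (valence 2) → 1 H
  atom 21: O, bond orders sum to 2 (valence 2) → 0 H
Total hydrogens: 24.

24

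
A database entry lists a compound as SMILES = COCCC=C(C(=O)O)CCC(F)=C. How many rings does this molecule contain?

0

In SMILES, each pair of matching ring-closure digits denotes one ring-closing bond; the number of such bonds equals the number of independent rings.
Ring-closure bonds here: 0.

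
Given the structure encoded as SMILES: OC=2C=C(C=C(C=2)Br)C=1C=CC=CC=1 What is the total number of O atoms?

Scan the SMILES for O atoms (remember two-letter symbols like Cl and Br are single atoms).
Oxygen count: 1.

1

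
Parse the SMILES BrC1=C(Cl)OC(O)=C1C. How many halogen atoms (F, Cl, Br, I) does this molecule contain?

Halogen atoms appear at heavy-atom positions 1, 4 (1×Br, 1×Cl).
Other groups present: 1 hydroxyl.
Halogen count: 2.

2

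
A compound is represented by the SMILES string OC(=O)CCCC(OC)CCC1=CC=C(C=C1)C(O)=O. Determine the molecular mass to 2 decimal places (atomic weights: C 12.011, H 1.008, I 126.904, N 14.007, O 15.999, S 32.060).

First, the molecular formula is C15H20O5 (counting implicit H from valence).
  C: 15 × 12.011 = 180.165
  H: 20 × 1.008 = 20.160
  O: 5 × 15.999 = 79.995
Sum: 15×12.011 + 20×1.008 + 5×15.999 = 280.320 → 280.32 g/mol.

280.32 g/mol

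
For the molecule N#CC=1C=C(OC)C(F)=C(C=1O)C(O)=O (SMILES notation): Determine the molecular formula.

Walk through each heavy atom and fill implicit hydrogens from standard valence (C 4, N 3, O 2, S 2, halogen 1):
  atom 1: N, bond orders sum to 3 (valence 3) → 0 H
  atom 2: C, bond orders sum to 4 (valence 4) → 0 H
  atom 3: C, bond orders sum to 4 (valence 4) → 0 H
  atom 4: C, bond orders sum to 3 (valence 4) → 1 H
  atom 5: C, bond orders sum to 4 (valence 4) → 0 H
  atom 6: O, bond orders sum to 2 (valence 2) → 0 H
  atom 7: C, bond orders sum to 1 (valence 4) → 3 H
  atom 8: C, bond orders sum to 4 (valence 4) → 0 H
  atom 9: F (halogen, monovalent) → 0 H
  atom 10: C, bond orders sum to 4 (valence 4) → 0 H
  atom 11: C, bond orders sum to 4 (valence 4) → 0 H
  atom 12: O, bond orders sum to 1 (valence 2) → 1 H
  atom 13: C, bond orders sum to 4 (valence 4) → 0 H
  atom 14: O, bond orders sum to 1 (valence 2) → 1 H
  atom 15: O, bond orders sum to 2 (valence 2) → 0 H
Totals → C:9, H:6, F:1, N:1, O:4.
In Hill order: C9H6FNO4.

C9H6FNO4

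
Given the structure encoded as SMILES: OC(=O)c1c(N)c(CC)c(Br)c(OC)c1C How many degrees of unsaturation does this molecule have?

5

Molecular formula: C11H14BrNO3.
DoU = (2C + 2 + N − H − X) / 2, where X is the halogen count and O/S are ignored.
    = (2·11 + 2 + 1 − 14 − 1) / 2 = 10 / 2 = 5.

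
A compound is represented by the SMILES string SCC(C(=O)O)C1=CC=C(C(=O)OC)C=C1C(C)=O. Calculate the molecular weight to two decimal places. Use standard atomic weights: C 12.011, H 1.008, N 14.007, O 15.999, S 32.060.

First, the molecular formula is C13H14O5S (counting implicit H from valence).
  C: 13 × 12.011 = 156.143
  H: 14 × 1.008 = 14.112
  O: 5 × 15.999 = 79.995
  S: 1 × 32.060 = 32.060
Sum: 13×12.011 + 14×1.008 + 5×15.999 + 1×32.060 = 282.310 → 282.31 g/mol.

282.31 g/mol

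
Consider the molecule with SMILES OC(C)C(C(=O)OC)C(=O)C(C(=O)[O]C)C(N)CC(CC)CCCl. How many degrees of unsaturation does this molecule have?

3

Degree of unsaturation = (number of rings) + (number of π bonds).
Ring closures in the SMILES: 0.
π bonds: 3 double bonds (each 1 DoU) → 3 DoU from unsaturation.
Total DoU = 0 + 3 = 3.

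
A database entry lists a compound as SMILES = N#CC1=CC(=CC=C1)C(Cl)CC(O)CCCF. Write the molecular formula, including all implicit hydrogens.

C13H15ClFNO

Walk through each heavy atom and fill implicit hydrogens from standard valence (C 4, N 3, O 2, S 2, halogen 1):
  atom 1: N, bond orders sum to 3 (valence 3) → 0 H
  atom 2: C, bond orders sum to 4 (valence 4) → 0 H
  atom 3: C, bond orders sum to 4 (valence 4) → 0 H
  atom 4: C, bond orders sum to 3 (valence 4) → 1 H
  atom 5: C, bond orders sum to 4 (valence 4) → 0 H
  atom 6: C, bond orders sum to 3 (valence 4) → 1 H
  atom 7: C, bond orders sum to 3 (valence 4) → 1 H
  atom 8: C, bond orders sum to 3 (valence 4) → 1 H
  atom 9: C, bond orders sum to 3 (valence 4) → 1 H
  atom 10: Cl (halogen, monovalent) → 0 H
  atom 11: C, bond orders sum to 2 (valence 4) → 2 H
  atom 12: C, bond orders sum to 3 (valence 4) → 1 H
  atom 13: O, bond orders sum to 1 (valence 2) → 1 H
  atom 14: C, bond orders sum to 2 (valence 4) → 2 H
  atom 15: C, bond orders sum to 2 (valence 4) → 2 H
  atom 16: C, bond orders sum to 2 (valence 4) → 2 H
  atom 17: F (halogen, monovalent) → 0 H
Totals → C:13, H:15, Cl:1, F:1, N:1, O:1.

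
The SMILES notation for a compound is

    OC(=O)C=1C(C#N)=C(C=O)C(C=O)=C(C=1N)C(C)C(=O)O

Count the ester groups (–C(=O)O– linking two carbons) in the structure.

0

Scan the SMILES for the ester motif — none present.
Groups that are present: 2 aldehyde, 2 carboxylic acid, 1 nitrile, 1 primary amine.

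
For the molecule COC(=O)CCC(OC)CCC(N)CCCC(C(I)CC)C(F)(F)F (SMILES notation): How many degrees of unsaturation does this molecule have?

Molecular formula: C17H31F3INO3.
DoU = (2C + 2 + N − H − X) / 2, where X is the halogen count and O/S are ignored.
    = (2·17 + 2 + 1 − 31 − 4) / 2 = 2 / 2 = 1.

1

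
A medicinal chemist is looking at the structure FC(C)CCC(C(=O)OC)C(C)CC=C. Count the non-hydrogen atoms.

Every atom symbol written in the SMILES (organic subset) is one heavy atom; implicit H are not written.
Heavy atoms by element → C:12, F:1, O:2.
Total: 15.

15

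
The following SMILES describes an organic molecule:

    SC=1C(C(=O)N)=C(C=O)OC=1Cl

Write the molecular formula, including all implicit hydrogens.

Walk through each heavy atom and fill implicit hydrogens from standard valence (C 4, N 3, O 2, S 2, halogen 1):
  atom 1: S, bond orders sum to 1 (valence 2) → 1 H
  atom 2: C, bond orders sum to 4 (valence 4) → 0 H
  atom 3: C, bond orders sum to 4 (valence 4) → 0 H
  atom 4: C, bond orders sum to 4 (valence 4) → 0 H
  atom 5: O, bond orders sum to 2 (valence 2) → 0 H
  atom 6: N, bond orders sum to 1 (valence 3) → 2 H
  atom 7: C, bond orders sum to 4 (valence 4) → 0 H
  atom 8: C, bond orders sum to 3 (valence 4) → 1 H
  atom 9: O, bond orders sum to 2 (valence 2) → 0 H
  atom 10: O, bond orders sum to 2 (valence 2) → 0 H
  atom 11: C, bond orders sum to 4 (valence 4) → 0 H
  atom 12: Cl (halogen, monovalent) → 0 H
Totals → C:6, H:4, Cl:1, N:1, O:3, S:1.

C6H4ClNO3S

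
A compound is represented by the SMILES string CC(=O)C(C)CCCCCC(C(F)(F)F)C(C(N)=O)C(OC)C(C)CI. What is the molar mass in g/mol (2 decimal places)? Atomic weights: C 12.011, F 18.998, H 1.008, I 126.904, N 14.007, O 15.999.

First, the molecular formula is C18H31F3INO3 (counting implicit H from valence).
  C: 18 × 12.011 = 216.198
  F: 3 × 18.998 = 56.994
  H: 31 × 1.008 = 31.248
  I: 1 × 126.904 = 126.904
  N: 1 × 14.007 = 14.007
  O: 3 × 15.999 = 47.997
Sum: 18×12.011 + 3×18.998 + 31×1.008 + 1×126.904 + 1×14.007 + 3×15.999 = 493.348 → 493.35 g/mol.

493.35 g/mol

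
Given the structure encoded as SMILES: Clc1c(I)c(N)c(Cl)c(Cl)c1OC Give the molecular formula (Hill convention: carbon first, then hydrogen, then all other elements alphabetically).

Walk through each heavy atom and fill implicit hydrogens from standard valence (C 4, N 3, O 2, S 2, halogen 1); for lowercase aromatic atoms, an aromatic c carries 1 H when it has two neighbours and 0 H with three, and aromatic n carries 0 H:
  atom 1: Cl (halogen, monovalent) → 0 H
  atom 2: aromatic c, 3 neighbours → 0 H
  atom 3: aromatic c, 3 neighbours → 0 H
  atom 4: I (halogen, monovalent) → 0 H
  atom 5: aromatic c, 3 neighbours → 0 H
  atom 6: N, bond orders sum to 1 (valence 3) → 2 H
  atom 7: aromatic c, 3 neighbours → 0 H
  atom 8: Cl (halogen, monovalent) → 0 H
  atom 9: aromatic c, 3 neighbours → 0 H
  atom 10: Cl (halogen, monovalent) → 0 H
  atom 11: aromatic c, 3 neighbours → 0 H
  atom 12: O, bond orders sum to 2 (valence 2) → 0 H
  atom 13: C, bond orders sum to 1 (valence 4) → 3 H
Totals → C:7, H:5, Cl:3, I:1, N:1, O:1.

C7H5Cl3INO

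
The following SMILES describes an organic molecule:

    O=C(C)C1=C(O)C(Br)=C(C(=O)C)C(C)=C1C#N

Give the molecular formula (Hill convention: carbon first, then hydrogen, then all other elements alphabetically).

C12H10BrNO3

Walk through each heavy atom and fill implicit hydrogens from standard valence (C 4, N 3, O 2, S 2, halogen 1):
  atom 1: O, bond orders sum to 2 (valence 2) → 0 H
  atom 2: C, bond orders sum to 4 (valence 4) → 0 H
  atom 3: C, bond orders sum to 1 (valence 4) → 3 H
  atom 4: C, bond orders sum to 4 (valence 4) → 0 H
  atom 5: C, bond orders sum to 4 (valence 4) → 0 H
  atom 6: O, bond orders sum to 1 (valence 2) → 1 H
  atom 7: C, bond orders sum to 4 (valence 4) → 0 H
  atom 8: Br (halogen, monovalent) → 0 H
  atom 9: C, bond orders sum to 4 (valence 4) → 0 H
  atom 10: C, bond orders sum to 4 (valence 4) → 0 H
  atom 11: O, bond orders sum to 2 (valence 2) → 0 H
  atom 12: C, bond orders sum to 1 (valence 4) → 3 H
  atom 13: C, bond orders sum to 4 (valence 4) → 0 H
  atom 14: C, bond orders sum to 1 (valence 4) → 3 H
  atom 15: C, bond orders sum to 4 (valence 4) → 0 H
  atom 16: C, bond orders sum to 4 (valence 4) → 0 H
  atom 17: N, bond orders sum to 3 (valence 3) → 0 H
Totals → C:12, H:10, Br:1, N:1, O:3.
In Hill order: C12H10BrNO3.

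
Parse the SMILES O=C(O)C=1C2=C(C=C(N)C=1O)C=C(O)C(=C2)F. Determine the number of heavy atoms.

Every atom symbol written in the SMILES (organic subset) is one heavy atom; implicit H are not written.
Heavy atoms by element → C:11, F:1, N:1, O:4.
Total: 17.

17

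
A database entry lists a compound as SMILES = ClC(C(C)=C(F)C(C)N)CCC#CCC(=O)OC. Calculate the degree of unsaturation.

Degree of unsaturation = (number of rings) + (number of π bonds).
Ring closures in the SMILES: 0.
π bonds: 2 double bonds (each 1 DoU), 1 triple bond (each 2 DoU) → 4 DoU from unsaturation.
Total DoU = 0 + 4 = 4.

4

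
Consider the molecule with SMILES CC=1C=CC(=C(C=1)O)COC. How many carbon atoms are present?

Count every carbon token in the SMILES (each C, including those in ring-closure positions and inside branches).
Carbon count: 9.

9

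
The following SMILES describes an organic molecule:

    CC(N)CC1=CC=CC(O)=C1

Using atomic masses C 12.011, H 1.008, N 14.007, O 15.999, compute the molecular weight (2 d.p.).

151.21 g/mol

First, the molecular formula is C9H13NO (counting implicit H from valence).
  C: 9 × 12.011 = 108.099
  H: 13 × 1.008 = 13.104
  N: 1 × 14.007 = 14.007
  O: 1 × 15.999 = 15.999
Sum: 9×12.011 + 13×1.008 + 1×14.007 + 1×15.999 = 151.209 → 151.21 g/mol.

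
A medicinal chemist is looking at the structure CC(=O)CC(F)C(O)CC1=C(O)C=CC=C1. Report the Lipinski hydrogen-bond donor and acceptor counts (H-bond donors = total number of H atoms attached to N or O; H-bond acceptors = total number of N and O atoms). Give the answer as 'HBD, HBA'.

Donors: find every N or O and count the H atoms it carries.
  atom 3 (O): bond orders sum to 2 → 0 H
  atom 8 (O): bond orders sum to 1 → 1 H
  atom 12 (O): bond orders sum to 1 → 1 H
Lipinski HBD = 2.
Acceptors: N atoms = 0, O atoms = 3 → HBA = 3.

2, 3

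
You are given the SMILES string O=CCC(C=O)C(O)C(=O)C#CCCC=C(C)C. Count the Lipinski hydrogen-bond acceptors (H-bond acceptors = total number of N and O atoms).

4

N atoms: 0; O atoms: 4.
Lipinski HBA = 0 + 4 = 4.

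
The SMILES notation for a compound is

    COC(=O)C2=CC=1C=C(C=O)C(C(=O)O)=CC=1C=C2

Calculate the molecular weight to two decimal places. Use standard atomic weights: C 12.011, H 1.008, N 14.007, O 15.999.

First, the molecular formula is C14H10O5 (counting implicit H from valence).
  C: 14 × 12.011 = 168.154
  H: 10 × 1.008 = 10.080
  O: 5 × 15.999 = 79.995
Sum: 14×12.011 + 10×1.008 + 5×15.999 = 258.229 → 258.23 g/mol.

258.23 g/mol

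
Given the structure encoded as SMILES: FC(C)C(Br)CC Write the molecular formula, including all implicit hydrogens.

Walk through each heavy atom and fill implicit hydrogens from standard valence (C 4, N 3, O 2, S 2, halogen 1):
  atom 1: F (halogen, monovalent) → 0 H
  atom 2: C, bond orders sum to 3 (valence 4) → 1 H
  atom 3: C, bond orders sum to 1 (valence 4) → 3 H
  atom 4: C, bond orders sum to 3 (valence 4) → 1 H
  atom 5: Br (halogen, monovalent) → 0 H
  atom 6: C, bond orders sum to 2 (valence 4) → 2 H
  atom 7: C, bond orders sum to 1 (valence 4) → 3 H
Totals → C:5, H:10, Br:1, F:1.
In Hill order: C5H10BrF.

C5H10BrF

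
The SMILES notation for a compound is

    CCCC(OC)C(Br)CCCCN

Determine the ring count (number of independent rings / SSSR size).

0

In SMILES, each pair of matching ring-closure digits denotes one ring-closing bond; the number of such bonds equals the number of independent rings.
Ring-closure bonds here: 0.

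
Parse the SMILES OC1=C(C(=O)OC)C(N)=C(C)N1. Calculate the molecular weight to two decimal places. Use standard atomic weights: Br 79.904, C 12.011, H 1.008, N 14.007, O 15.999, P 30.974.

First, the molecular formula is C7H10N2O3 (counting implicit H from valence).
  C: 7 × 12.011 = 84.077
  H: 10 × 1.008 = 10.080
  N: 2 × 14.007 = 28.014
  O: 3 × 15.999 = 47.997
Sum: 7×12.011 + 10×1.008 + 2×14.007 + 3×15.999 = 170.168 → 170.17 g/mol.

170.17 g/mol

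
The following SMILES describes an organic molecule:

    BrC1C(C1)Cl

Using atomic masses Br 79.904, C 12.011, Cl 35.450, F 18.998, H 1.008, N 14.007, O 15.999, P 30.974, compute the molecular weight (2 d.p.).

155.42 g/mol

First, the molecular formula is C3H4BrCl (counting implicit H from valence).
  Br: 1 × 79.904 = 79.904
  C: 3 × 12.011 = 36.033
  Cl: 1 × 35.450 = 35.450
  H: 4 × 1.008 = 4.032
Sum: 1×79.904 + 3×12.011 + 1×35.450 + 4×1.008 = 155.419 → 155.42 g/mol.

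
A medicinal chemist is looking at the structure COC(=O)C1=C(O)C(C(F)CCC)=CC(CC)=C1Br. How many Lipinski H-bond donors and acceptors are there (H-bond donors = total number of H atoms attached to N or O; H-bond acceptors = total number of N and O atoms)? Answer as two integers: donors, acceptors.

Donors: find every N or O and count the H atoms it carries.
  atom 2 (O): bond orders sum to 2 → 0 H
  atom 4 (O): bond orders sum to 2 → 0 H
  atom 7 (O): bond orders sum to 1 → 1 H
Lipinski HBD = 1.
Acceptors: N atoms = 0, O atoms = 3 → HBA = 3.

1, 3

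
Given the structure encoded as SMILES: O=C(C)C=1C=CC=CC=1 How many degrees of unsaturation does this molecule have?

Degree of unsaturation = (number of rings) + (number of π bonds).
Ring closures in the SMILES: 1.
π bonds: 4 double bonds (each 1 DoU) → 4 DoU from unsaturation.
Total DoU = 1 + 4 = 5.

5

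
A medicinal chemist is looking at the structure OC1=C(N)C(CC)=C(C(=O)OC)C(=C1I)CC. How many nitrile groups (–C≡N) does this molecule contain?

Scan the SMILES for the nitrile motif — none present.
Groups that are present: 1 ester, 1 hydroxyl, 1 primary amine.

0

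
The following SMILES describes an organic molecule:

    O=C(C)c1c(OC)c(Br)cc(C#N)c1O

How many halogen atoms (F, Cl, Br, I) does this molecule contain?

Halogen atoms appear at heavy-atom position 9 (1×Br).
Other groups present: 1 ether, 1 hydroxyl, 1 ketone, 1 nitrile.
Halogen count: 1.

1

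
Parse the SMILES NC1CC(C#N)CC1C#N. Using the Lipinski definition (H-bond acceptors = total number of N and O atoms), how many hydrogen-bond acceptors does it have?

3

N atoms: 3; O atoms: 0.
Lipinski HBA = 3 + 0 = 3.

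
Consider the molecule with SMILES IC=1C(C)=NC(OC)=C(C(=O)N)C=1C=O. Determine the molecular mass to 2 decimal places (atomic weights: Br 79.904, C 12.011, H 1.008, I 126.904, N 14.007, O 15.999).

First, the molecular formula is C9H9IN2O3 (counting implicit H from valence).
  C: 9 × 12.011 = 108.099
  H: 9 × 1.008 = 9.072
  I: 1 × 126.904 = 126.904
  N: 2 × 14.007 = 28.014
  O: 3 × 15.999 = 47.997
Sum: 9×12.011 + 9×1.008 + 1×126.904 + 2×14.007 + 3×15.999 = 320.086 → 320.09 g/mol.

320.09 g/mol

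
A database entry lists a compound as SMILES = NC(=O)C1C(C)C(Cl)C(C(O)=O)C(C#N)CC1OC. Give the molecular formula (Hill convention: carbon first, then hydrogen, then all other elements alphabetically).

Walk through each heavy atom and fill implicit hydrogens from standard valence (C 4, N 3, O 2, S 2, halogen 1):
  atom 1: N, bond orders sum to 1 (valence 3) → 2 H
  atom 2: C, bond orders sum to 4 (valence 4) → 0 H
  atom 3: O, bond orders sum to 2 (valence 2) → 0 H
  atom 4: C, bond orders sum to 3 (valence 4) → 1 H
  atom 5: C, bond orders sum to 3 (valence 4) → 1 H
  atom 6: C, bond orders sum to 1 (valence 4) → 3 H
  atom 7: C, bond orders sum to 3 (valence 4) → 1 H
  atom 8: Cl (halogen, monovalent) → 0 H
  atom 9: C, bond orders sum to 3 (valence 4) → 1 H
  atom 10: C, bond orders sum to 4 (valence 4) → 0 H
  atom 11: O, bond orders sum to 1 (valence 2) → 1 H
  atom 12: O, bond orders sum to 2 (valence 2) → 0 H
  atom 13: C, bond orders sum to 3 (valence 4) → 1 H
  atom 14: C, bond orders sum to 4 (valence 4) → 0 H
  atom 15: N, bond orders sum to 3 (valence 3) → 0 H
  atom 16: C, bond orders sum to 2 (valence 4) → 2 H
  atom 17: C, bond orders sum to 3 (valence 4) → 1 H
  atom 18: O, bond orders sum to 2 (valence 2) → 0 H
  atom 19: C, bond orders sum to 1 (valence 4) → 3 H
Totals → C:12, H:17, Cl:1, N:2, O:4.

C12H17ClN2O4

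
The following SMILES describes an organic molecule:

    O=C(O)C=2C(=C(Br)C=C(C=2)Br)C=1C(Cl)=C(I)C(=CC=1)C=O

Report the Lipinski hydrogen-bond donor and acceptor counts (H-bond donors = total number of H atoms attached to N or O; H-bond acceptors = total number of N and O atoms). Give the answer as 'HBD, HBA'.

Donors: find every N or O and count the H atoms it carries.
  atom 1 (O): bond orders sum to 2 → 0 H
  atom 3 (O): bond orders sum to 1 → 1 H
  atom 21 (O): bond orders sum to 2 → 0 H
Lipinski HBD = 1.
Acceptors: N atoms = 0, O atoms = 3 → HBA = 3.

1, 3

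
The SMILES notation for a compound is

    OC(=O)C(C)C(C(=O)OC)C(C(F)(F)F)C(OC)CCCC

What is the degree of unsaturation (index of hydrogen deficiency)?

Degree of unsaturation = (number of rings) + (number of π bonds).
Ring closures in the SMILES: 0.
π bonds: 2 double bonds (each 1 DoU) → 2 DoU from unsaturation.
Total DoU = 0 + 2 = 2.

2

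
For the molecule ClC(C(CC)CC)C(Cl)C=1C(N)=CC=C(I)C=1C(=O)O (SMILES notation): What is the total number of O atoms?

Scan the SMILES for O atoms (remember two-letter symbols like Cl and Br are single atoms).
Oxygen count: 2.

2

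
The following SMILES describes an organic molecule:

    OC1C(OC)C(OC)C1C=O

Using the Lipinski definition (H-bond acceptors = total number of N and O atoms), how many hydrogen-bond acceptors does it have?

4

N atoms: 0; O atoms: 4.
Lipinski HBA = 0 + 4 = 4.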